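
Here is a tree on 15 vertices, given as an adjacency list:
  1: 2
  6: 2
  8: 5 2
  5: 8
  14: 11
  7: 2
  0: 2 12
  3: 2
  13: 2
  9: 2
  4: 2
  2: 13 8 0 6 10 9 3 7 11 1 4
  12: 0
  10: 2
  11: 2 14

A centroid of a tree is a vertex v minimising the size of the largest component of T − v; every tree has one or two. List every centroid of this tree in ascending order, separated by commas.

Delete 2: the remaining components have sizes 2, 2, 2, 1, 1, 1, 1, 1, 1, 1, 1. Max 2 ≤ 7, so 2 is a centroid.
No neighbour of 2 does as well, so 2 is the unique centroid.

2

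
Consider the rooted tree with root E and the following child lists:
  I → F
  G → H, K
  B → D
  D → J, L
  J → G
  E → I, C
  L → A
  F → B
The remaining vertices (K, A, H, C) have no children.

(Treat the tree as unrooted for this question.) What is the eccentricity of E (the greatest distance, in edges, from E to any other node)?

The node farthest from E is H (K also at distance 7), via E–I–F–B–D–J–G–H — 7 edges.

7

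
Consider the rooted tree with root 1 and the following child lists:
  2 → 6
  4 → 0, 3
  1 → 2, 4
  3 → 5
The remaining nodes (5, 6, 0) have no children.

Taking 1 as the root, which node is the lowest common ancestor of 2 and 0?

1

Ancestors of 2 (toward the root): 2, 1.
Ancestors of 0: 0, 4, 1.
The deepest node appearing in both lists is 1.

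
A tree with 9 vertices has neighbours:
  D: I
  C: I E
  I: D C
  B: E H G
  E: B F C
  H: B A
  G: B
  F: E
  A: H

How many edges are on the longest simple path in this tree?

6

Starting from D, a farthest node is A at distance 6.
One longest path: D - I - C - E - B - H - A.
So the diameter is 6.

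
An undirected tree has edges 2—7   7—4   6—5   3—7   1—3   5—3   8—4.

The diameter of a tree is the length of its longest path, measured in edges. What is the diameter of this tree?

5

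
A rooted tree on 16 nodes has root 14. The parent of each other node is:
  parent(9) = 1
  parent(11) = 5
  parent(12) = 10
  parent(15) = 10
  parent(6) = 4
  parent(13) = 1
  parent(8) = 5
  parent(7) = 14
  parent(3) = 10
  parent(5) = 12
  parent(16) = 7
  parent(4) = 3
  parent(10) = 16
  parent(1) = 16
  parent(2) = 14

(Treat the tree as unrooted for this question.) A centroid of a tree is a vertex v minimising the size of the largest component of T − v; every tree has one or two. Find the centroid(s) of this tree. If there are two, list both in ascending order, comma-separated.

10

Removing 10 splits the tree into components of sizes 7, 4, 3, 1; the largest is 7 ≤ ⌊16/2⌋ = 8.
No neighbour of 10 does as well, so 10 is the unique centroid.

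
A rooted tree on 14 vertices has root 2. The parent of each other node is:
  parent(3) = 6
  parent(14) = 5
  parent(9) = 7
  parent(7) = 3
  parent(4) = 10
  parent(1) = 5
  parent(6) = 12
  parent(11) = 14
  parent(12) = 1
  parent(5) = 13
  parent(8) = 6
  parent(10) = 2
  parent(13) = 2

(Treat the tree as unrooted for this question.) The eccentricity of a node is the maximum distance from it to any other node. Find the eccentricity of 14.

7

Distances from 14 peak at 7, attained at 9.
14–5–1–12–6–3–7–9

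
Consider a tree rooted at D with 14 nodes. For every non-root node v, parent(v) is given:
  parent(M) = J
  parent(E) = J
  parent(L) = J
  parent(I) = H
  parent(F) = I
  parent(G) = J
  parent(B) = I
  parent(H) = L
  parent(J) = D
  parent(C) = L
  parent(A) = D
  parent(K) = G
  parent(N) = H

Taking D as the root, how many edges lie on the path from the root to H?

3

Path from D to H: D → J → L → H, which has 3 edges.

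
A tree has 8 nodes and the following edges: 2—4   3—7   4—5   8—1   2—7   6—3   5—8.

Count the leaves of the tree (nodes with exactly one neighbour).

Degree-1 nodes: 1, 6 — 2 of them.

2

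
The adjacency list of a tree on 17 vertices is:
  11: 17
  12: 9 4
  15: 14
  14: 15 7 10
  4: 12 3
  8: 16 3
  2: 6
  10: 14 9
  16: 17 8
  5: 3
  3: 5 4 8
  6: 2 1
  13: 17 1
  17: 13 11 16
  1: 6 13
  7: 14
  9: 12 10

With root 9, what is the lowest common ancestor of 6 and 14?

6's ancestor chain is 6, 1, 13, 17, 16, 8, 3, 4, 12, 9 and 14's is 14, 10, 9; they first meet at 9.

9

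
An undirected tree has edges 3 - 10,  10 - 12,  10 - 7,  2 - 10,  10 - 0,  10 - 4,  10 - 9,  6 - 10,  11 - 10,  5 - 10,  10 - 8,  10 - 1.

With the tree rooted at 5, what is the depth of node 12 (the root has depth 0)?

2

5 → 10 → 12 — 2 edges.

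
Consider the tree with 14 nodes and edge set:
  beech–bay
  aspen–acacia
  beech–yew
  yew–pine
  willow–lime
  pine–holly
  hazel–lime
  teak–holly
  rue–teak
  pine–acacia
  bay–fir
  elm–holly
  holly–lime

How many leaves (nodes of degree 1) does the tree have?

6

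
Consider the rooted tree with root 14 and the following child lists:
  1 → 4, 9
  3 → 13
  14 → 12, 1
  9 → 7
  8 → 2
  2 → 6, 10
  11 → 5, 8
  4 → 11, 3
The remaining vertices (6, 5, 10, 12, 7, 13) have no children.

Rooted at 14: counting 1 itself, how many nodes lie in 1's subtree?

Descendants of 1 (including itself): 1, 9, 4, 7, 11, 3, 5, 8, 13, 2, 10, 6. That's 12.

12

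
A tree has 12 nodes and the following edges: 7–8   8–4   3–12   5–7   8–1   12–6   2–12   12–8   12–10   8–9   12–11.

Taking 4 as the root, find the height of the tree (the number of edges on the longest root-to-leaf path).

6 sits deepest: 4–8–12–6 — 3 edges from the root.

3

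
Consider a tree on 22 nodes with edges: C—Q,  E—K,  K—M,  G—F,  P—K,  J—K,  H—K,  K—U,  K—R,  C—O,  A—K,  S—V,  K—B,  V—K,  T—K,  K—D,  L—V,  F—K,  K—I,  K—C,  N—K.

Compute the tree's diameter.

Starting from O, a farthest node is S at distance 4.
One longest path: O – C – K – V – S.
So the diameter is 4.

4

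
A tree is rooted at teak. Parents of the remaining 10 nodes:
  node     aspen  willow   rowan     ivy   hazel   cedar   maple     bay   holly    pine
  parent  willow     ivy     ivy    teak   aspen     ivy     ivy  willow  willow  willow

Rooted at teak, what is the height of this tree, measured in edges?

A deepest node is hazel, reached by teak – ivy – willow – aspen – hazel.
That path has 4 edges, so the height is 4.

4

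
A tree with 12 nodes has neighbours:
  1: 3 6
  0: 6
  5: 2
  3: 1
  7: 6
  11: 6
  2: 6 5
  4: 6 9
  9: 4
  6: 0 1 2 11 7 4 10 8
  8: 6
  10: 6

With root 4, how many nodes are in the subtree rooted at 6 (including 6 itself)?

10

The subtree rooted at 6 contains: 6, 1, 11, 7, 10, 8, 0, 2, 3, 5 — 10 nodes.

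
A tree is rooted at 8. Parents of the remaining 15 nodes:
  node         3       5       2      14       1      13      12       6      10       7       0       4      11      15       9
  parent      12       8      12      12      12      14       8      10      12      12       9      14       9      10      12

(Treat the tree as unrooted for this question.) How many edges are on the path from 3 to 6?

3 - 12 - 10 - 6: 3 edges.

3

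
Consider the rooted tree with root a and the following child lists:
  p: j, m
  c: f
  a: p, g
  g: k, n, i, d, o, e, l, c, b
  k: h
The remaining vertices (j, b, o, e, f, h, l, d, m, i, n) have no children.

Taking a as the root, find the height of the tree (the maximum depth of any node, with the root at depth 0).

The longest root-to-leaf path is a-g-k-h (3 edges).

3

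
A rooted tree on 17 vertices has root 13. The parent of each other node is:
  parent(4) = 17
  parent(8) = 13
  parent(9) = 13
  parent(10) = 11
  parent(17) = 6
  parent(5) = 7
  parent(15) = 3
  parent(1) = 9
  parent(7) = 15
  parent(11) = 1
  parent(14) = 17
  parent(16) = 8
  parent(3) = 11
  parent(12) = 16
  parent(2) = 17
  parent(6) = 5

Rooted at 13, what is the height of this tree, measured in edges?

10

The longest root-to-leaf path is 13 → 9 → 1 → 11 → 3 → 15 → 7 → 5 → 6 → 17 → 14 (10 edges).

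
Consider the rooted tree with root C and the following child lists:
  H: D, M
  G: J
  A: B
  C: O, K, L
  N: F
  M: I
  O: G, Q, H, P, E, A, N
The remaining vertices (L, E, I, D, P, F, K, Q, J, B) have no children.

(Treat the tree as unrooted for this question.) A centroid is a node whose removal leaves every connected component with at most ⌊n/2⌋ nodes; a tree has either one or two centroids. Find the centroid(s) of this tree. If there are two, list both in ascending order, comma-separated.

Removing O splits the tree into components of sizes 4, 3, 2, 2, 2, 1, 1, 1; the largest is 4 ≤ ⌊17/2⌋ = 8.
Every other node leaves some component of size > 8, so the centroid is unique.

O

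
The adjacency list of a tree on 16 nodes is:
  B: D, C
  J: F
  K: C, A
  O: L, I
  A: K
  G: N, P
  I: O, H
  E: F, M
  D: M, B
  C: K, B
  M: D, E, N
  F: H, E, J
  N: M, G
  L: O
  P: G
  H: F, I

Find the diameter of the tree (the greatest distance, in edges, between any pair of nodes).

A longest path is L - O - I - H - F - E - M - D - B - C - K - A, with 11 edges.

11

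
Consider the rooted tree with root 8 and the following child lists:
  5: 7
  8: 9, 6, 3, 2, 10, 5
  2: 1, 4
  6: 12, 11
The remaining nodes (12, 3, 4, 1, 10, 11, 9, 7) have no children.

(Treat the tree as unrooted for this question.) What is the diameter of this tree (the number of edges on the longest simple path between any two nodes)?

4

BFS from 7 reaches 11 last, at distance 4; BFS from 11 confirms no node is farther.
Path: 7 – 5 – 8 – 6 – 11.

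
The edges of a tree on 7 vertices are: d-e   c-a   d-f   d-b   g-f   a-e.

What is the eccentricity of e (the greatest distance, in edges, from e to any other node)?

3

Distances from e peak at 3, attained at g.
e – d – f – g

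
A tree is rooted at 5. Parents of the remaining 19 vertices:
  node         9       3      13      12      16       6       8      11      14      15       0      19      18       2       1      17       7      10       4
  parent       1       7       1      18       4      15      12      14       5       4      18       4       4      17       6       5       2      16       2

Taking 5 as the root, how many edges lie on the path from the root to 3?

4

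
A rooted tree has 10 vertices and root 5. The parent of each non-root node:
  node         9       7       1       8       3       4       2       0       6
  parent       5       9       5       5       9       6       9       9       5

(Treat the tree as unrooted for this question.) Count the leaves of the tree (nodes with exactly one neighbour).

The leaves are 0, 1, 2, 3, 4, 7, 8.
That is 7 leaves.

7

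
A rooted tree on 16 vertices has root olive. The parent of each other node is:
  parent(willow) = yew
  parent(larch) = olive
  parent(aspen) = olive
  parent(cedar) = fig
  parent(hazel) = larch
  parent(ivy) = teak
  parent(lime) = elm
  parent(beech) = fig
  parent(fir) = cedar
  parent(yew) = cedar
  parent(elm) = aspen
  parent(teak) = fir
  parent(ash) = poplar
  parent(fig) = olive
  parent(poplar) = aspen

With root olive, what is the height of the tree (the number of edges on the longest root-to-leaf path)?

5

A deepest node is ivy, reached by olive – fig – cedar – fir – teak – ivy.
That path has 5 edges, so the height is 5.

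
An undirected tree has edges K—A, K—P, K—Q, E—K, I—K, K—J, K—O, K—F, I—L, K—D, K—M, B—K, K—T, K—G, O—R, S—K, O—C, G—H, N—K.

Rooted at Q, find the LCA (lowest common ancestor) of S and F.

Path S→root: S K Q; path F→root: F K Q.
First common node: K.

K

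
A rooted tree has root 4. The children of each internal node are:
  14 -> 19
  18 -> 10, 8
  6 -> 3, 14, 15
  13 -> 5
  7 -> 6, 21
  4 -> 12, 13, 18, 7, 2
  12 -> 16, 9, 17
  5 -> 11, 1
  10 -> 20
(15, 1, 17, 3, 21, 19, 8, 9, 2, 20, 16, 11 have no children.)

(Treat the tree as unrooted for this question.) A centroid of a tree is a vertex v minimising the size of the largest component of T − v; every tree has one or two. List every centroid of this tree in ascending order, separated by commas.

If 4 is removed the pieces have sizes 7, 4, 4, 4, 1, all ≤ ⌊21/2⌋ = 10.
No neighbour of 4 does as well, so 4 is the unique centroid.

4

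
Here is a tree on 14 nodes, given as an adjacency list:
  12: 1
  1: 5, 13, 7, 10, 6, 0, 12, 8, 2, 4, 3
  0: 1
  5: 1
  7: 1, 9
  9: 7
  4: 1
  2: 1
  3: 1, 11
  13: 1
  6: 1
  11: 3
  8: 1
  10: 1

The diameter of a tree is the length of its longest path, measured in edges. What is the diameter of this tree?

4

A longest path is 11–3–1–7–9, with 4 edges.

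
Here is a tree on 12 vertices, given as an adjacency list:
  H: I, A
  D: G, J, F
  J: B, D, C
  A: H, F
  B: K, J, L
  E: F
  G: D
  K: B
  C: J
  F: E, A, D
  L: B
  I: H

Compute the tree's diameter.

Starting from I, a farthest node is K at distance 7.
One longest path: I–H–A–F–D–J–B–K.
So the diameter is 7.

7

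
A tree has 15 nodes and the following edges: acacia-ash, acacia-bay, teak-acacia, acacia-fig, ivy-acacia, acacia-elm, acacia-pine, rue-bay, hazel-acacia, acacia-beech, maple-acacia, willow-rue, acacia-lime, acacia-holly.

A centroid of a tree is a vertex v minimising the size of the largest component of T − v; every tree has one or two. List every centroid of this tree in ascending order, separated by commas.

acacia

If acacia is removed the pieces have sizes 3, 1, 1, 1, 1, 1, 1, 1, 1, 1, 1, 1, all ≤ ⌊15/2⌋ = 7.
Every other node leaves some component of size > 7, so the centroid is unique.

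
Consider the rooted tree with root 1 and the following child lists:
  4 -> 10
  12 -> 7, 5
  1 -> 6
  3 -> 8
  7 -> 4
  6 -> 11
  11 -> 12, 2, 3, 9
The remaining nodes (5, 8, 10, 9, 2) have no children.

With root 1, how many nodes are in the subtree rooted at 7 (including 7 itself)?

Descendants of 7 (including itself): 7, 4, 10. That's 3.

3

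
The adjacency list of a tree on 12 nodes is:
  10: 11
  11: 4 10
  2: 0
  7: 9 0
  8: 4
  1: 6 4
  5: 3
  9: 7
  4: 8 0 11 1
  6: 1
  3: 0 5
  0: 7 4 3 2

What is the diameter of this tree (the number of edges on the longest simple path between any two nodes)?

5

BFS from 5 reaches 6 last, at distance 5; BFS from 6 confirms no node is farther.
Path: 5-3-0-4-1-6.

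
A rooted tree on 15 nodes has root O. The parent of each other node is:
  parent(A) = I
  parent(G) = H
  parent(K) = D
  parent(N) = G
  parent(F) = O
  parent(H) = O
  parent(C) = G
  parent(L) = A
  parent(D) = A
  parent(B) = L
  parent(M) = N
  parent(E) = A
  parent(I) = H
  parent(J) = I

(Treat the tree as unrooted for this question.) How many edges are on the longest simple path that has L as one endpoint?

6

Distances from L peak at 6, attained at M.
L–A–I–H–G–N–M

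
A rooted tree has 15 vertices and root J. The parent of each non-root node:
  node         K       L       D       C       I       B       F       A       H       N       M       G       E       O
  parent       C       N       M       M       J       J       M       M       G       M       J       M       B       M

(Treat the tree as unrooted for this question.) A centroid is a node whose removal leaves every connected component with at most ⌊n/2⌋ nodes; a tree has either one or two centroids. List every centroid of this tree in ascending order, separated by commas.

Removing M splits the tree into components of sizes 4, 2, 2, 2, 1, 1, 1, 1; the largest is 4 ≤ ⌊15/2⌋ = 7.
Every other node leaves some component of size > 7, so the centroid is unique.

M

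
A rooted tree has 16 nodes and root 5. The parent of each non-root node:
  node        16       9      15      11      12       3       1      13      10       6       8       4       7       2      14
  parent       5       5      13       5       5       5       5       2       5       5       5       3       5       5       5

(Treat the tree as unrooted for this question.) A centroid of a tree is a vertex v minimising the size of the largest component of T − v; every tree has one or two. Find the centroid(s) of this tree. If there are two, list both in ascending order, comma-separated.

5

If 5 is removed the pieces have sizes 3, 2, 1, 1, 1, 1, 1, 1, 1, 1, 1, 1, all ≤ ⌊16/2⌋ = 8.
No neighbour of 5 does as well, so 5 is the unique centroid.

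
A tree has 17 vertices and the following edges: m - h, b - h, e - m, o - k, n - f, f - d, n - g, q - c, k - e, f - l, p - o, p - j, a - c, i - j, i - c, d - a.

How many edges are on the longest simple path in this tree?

14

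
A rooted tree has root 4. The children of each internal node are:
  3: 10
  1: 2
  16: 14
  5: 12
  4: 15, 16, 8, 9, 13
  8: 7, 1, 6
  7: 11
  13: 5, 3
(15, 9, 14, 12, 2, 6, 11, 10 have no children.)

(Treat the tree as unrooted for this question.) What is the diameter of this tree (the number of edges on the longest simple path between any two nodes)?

6

Starting from 11, a farthest node is 12 at distance 6.
One longest path: 11-7-8-4-13-5-12.
So the diameter is 6.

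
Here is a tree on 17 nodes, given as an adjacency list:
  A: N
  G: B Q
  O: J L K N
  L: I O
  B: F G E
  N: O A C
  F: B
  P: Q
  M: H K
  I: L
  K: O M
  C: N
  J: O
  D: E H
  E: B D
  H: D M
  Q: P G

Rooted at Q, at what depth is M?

Climbing from M to the root: M – H – D – E – B – G – Q. That's 6 steps.

6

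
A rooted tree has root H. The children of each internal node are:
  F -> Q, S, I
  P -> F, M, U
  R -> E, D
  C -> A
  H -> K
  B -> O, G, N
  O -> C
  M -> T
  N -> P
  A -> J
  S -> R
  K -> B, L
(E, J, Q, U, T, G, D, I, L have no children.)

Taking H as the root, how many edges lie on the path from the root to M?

5

H–K–B–N–P–M — 5 edges.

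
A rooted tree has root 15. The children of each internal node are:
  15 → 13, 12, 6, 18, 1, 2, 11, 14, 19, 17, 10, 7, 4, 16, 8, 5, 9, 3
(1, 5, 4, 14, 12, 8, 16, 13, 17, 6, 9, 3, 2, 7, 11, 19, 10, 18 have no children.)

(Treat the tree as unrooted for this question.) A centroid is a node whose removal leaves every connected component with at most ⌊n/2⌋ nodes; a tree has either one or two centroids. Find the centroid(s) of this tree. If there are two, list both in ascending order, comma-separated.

Delete 15: the remaining components have sizes 1, 1, 1, 1, 1, 1, 1, 1, 1, 1, 1, 1, 1, 1, 1, 1, 1, 1. Max 1 ≤ 9, so 15 is a centroid.
No neighbour of 15 does as well, so 15 is the unique centroid.

15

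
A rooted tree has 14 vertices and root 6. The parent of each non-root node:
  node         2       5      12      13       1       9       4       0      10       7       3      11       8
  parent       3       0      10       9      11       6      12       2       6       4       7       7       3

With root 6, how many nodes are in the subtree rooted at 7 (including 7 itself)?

8

The subtree rooted at 7 contains: 7, 3, 11, 2, 8, 1, 0, 5 — 8 nodes.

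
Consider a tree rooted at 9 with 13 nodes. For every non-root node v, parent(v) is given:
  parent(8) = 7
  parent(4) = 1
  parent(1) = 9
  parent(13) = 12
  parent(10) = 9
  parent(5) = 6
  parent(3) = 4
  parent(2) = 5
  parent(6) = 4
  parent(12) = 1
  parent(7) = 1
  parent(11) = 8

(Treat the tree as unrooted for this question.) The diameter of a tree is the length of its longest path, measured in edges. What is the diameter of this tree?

7

BFS from 11 reaches 2 last, at distance 7; BFS from 2 confirms no node is farther.
Path: 11 – 8 – 7 – 1 – 4 – 6 – 5 – 2.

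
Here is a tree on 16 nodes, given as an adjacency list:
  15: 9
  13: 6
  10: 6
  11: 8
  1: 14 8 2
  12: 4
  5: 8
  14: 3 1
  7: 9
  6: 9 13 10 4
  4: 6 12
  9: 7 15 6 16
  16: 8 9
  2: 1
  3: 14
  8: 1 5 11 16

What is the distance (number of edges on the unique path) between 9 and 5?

3

Walking from 9: 9 - 16 - 8 - 5. Length 3.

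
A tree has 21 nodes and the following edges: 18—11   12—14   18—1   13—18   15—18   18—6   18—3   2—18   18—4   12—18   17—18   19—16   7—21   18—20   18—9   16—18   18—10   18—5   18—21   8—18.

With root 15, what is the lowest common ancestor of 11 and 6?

Ancestors of 11 (toward the root): 11, 18, 15.
Ancestors of 6: 6, 18, 15.
The deepest node appearing in both lists is 18.

18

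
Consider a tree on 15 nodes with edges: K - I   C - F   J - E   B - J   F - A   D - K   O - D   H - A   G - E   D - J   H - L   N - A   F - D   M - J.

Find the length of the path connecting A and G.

5

The path is A – F – D – J – E – G, which has 5 edges.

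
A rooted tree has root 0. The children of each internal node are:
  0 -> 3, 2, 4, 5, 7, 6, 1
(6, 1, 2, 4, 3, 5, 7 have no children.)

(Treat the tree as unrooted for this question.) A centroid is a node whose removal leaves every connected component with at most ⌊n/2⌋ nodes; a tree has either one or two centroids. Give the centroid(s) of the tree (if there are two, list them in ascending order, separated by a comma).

Removing 0 splits the tree into components of sizes 1, 1, 1, 1, 1, 1, 1; the largest is 1 ≤ ⌊8/2⌋ = 4.
No neighbour of 0 does as well, so 0 is the unique centroid.

0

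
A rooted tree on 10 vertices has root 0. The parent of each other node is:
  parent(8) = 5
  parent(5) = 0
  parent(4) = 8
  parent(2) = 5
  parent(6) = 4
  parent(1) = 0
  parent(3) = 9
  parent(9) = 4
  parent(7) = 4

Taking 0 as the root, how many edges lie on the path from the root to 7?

Climbing from 7 to the root: 7 → 4 → 8 → 5 → 0. That's 4 steps.

4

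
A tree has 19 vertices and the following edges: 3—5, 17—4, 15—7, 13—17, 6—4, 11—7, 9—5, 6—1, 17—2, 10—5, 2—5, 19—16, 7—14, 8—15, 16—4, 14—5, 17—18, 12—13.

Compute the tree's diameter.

9

A longest path is 8 - 15 - 7 - 14 - 5 - 2 - 17 - 4 - 6 - 1, with 9 edges.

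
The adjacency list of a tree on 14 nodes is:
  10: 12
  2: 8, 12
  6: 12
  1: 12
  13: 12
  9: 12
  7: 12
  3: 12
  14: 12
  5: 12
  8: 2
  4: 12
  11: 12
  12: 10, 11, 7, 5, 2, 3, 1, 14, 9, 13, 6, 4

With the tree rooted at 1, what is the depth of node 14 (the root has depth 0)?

2

Path from 1 to 14: 1 → 12 → 14, which has 2 edges.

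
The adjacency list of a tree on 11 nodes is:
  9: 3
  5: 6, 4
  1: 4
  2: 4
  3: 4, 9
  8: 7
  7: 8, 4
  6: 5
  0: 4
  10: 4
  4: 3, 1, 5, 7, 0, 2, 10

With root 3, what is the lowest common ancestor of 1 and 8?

1's ancestor chain is 1, 4, 3 and 8's is 8, 7, 4, 3; they first meet at 4.

4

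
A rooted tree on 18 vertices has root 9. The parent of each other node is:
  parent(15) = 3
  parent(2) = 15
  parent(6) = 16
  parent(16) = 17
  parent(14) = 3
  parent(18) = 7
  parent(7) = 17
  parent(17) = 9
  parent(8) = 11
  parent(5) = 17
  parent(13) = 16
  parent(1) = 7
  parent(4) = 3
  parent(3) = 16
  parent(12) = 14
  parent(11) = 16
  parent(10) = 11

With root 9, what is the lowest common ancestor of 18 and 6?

17

Path 18→root: 18 7 17 9; path 6→root: 6 16 17 9.
First common node: 17.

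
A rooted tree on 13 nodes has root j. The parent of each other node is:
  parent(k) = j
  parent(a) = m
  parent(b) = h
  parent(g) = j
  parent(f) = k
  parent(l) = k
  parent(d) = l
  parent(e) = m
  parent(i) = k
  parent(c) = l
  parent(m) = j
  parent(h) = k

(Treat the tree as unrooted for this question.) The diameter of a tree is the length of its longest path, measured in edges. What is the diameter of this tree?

5

BFS from e reaches d last, at distance 5; BFS from d confirms no node is farther.
Path: e - m - j - k - l - d.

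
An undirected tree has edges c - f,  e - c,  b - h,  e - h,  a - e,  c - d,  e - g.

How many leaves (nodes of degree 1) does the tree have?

5

Exactly 5 nodes have a single neighbour: a, b, d, f, g.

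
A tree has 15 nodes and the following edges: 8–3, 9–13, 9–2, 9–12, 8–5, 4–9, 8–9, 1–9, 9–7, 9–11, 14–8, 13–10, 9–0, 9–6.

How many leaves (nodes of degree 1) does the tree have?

12

The leaves are 0, 1, 2, 3, 4, 5, 6, 7, 10, 11, 12, 14.
That is 12 leaves.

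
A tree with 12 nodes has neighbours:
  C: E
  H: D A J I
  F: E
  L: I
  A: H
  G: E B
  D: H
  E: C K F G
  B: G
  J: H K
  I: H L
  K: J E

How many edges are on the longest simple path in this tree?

7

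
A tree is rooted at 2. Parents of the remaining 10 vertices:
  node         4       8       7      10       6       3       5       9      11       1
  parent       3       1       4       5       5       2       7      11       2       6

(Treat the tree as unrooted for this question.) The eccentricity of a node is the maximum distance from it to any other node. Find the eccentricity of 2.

Distances from 2 peak at 7, attained at 8.
2 – 3 – 4 – 7 – 5 – 6 – 1 – 8

7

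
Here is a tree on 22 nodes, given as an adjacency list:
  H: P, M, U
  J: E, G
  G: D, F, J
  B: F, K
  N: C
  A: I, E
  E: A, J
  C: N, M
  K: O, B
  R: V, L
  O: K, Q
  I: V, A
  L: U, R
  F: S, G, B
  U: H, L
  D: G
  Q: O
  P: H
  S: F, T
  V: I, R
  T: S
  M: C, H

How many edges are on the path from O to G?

The path is O - K - B - F - G, which has 4 edges.

4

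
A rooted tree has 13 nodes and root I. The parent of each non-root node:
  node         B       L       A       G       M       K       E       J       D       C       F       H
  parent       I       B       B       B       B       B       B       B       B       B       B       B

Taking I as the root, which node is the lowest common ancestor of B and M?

Path B→root: B I; path M→root: M B I.
First common node: B.

B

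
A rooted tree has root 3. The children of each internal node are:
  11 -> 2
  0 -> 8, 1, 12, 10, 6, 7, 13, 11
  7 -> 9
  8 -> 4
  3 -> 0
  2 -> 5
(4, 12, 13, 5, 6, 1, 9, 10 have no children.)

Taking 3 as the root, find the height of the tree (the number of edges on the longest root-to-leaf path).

5 sits deepest: 3 – 0 – 11 – 2 – 5 — 4 edges from the root.

4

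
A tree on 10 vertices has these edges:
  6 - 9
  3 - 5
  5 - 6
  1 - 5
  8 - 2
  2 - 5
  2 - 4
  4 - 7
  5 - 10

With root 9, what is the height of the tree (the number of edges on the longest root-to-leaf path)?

7 sits deepest: 9–6–5–2–4–7 — 5 edges from the root.

5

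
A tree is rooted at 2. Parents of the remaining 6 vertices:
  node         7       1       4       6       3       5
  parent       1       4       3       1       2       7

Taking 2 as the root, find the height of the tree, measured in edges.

5

The longest root-to-leaf path is 2-3-4-1-7-5 (5 edges).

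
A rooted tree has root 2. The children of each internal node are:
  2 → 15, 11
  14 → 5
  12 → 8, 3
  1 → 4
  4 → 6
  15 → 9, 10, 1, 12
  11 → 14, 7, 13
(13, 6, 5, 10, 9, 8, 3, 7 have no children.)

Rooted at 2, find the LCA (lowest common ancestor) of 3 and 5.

3's ancestor chain is 3, 12, 15, 2 and 5's is 5, 14, 11, 2; they first meet at 2.

2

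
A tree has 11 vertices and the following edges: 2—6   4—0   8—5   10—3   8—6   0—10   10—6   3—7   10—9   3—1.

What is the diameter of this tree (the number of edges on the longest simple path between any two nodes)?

BFS from 7 reaches 5 last, at distance 5; BFS from 5 confirms no node is farther.
Path: 7-3-10-6-8-5.

5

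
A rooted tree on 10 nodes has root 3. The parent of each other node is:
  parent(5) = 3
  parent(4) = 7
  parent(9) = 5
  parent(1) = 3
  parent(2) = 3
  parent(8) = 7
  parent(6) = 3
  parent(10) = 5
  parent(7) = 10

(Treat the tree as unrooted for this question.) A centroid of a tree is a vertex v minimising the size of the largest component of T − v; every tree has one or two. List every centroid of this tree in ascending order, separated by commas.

If 5 is removed the pieces have sizes 4, 4, 1, all ≤ ⌊10/2⌋ = 5.
No neighbour of 5 does as well, so 5 is the unique centroid.

5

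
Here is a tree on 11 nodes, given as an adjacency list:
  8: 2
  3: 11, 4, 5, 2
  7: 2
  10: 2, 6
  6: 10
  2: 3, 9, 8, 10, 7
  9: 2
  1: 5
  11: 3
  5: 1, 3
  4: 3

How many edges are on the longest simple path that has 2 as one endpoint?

3

A farthest node from 2 is 1.
The path 2 – 3 – 5 – 1 has 3 edges.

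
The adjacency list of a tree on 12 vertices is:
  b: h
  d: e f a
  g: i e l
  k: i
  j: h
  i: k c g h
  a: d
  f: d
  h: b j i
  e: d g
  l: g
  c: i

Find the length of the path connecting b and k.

The path is b–h–i–k, which has 3 edges.

3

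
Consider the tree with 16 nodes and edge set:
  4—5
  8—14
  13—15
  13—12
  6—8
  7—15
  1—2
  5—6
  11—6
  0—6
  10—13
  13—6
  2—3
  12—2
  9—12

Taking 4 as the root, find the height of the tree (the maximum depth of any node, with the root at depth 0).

The longest root-to-leaf path is 4 → 5 → 6 → 13 → 12 → 2 → 3 (6 edges).

6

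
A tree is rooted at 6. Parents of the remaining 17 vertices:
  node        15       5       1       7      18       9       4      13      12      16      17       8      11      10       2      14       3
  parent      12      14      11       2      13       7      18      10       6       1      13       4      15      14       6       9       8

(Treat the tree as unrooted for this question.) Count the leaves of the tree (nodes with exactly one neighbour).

4

Exactly 4 nodes have a single neighbour: 3, 5, 16, 17.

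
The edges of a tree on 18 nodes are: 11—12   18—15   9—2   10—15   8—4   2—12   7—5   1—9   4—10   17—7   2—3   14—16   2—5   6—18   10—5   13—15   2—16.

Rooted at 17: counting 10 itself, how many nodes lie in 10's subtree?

10's subtree: {10, 4, 15, 8, 18, 13, 6}, size 7.

7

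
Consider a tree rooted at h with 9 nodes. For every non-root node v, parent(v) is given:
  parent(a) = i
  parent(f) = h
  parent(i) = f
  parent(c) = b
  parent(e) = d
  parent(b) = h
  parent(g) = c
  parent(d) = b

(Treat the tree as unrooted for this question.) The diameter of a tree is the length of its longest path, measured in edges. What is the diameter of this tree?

6

Starting from a, a farthest node is e at distance 6.
One longest path: a – i – f – h – b – d – e.
So the diameter is 6.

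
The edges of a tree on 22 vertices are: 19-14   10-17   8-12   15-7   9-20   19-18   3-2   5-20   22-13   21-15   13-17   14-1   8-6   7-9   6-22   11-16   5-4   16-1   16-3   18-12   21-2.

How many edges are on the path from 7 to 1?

6

The path is 7 – 15 – 21 – 2 – 3 – 16 – 1, which has 6 edges.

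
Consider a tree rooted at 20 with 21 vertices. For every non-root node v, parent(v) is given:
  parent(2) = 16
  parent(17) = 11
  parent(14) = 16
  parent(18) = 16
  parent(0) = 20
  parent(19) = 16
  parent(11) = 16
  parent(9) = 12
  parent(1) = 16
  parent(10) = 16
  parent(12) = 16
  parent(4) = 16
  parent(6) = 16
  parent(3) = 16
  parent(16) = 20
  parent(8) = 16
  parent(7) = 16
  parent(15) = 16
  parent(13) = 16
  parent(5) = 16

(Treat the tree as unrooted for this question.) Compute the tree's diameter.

A longest path is 9 - 12 - 16 - 11 - 17, with 4 edges.

4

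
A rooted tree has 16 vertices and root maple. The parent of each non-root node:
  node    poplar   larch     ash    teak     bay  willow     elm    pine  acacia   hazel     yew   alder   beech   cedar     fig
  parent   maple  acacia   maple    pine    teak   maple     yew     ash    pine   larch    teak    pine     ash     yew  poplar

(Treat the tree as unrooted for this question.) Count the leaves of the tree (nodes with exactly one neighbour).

8

The leaves are alder, bay, beech, cedar, elm, fig, hazel, willow.
That is 8 leaves.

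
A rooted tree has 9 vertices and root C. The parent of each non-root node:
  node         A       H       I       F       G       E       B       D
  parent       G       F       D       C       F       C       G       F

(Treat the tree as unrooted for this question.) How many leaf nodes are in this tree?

Degree-1 nodes: A, B, E, H, I — 5 of them.

5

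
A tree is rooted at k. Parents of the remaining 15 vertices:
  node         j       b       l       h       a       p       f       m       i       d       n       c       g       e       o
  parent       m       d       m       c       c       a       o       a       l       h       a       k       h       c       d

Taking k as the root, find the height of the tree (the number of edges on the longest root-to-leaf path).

A deepest node is f, reached by k–c–h–d–o–f.
That path has 5 edges, so the height is 5.

5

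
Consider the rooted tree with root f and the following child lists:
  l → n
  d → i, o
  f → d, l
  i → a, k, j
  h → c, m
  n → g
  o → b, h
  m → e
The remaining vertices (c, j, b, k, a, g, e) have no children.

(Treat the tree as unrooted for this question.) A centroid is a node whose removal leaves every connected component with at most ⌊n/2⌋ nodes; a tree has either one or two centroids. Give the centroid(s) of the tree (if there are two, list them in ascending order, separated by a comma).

d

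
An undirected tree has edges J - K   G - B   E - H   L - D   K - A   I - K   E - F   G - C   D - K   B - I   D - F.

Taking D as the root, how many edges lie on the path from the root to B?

3

Climbing from B to the root: B – I – K – D. That's 3 steps.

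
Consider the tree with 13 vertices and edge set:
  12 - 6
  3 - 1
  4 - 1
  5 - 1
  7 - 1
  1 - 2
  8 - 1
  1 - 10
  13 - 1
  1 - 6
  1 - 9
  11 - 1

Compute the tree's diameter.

Starting from 12, a farthest node is 5 at distance 3.
One longest path: 12 - 6 - 1 - 5.
So the diameter is 3.

3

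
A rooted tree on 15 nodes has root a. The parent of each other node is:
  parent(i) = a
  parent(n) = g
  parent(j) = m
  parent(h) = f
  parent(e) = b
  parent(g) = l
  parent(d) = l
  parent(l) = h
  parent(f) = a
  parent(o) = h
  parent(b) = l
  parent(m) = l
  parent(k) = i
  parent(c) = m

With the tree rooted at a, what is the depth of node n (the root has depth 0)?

Climbing from n to the root: n–g–l–h–f–a. That's 5 steps.

5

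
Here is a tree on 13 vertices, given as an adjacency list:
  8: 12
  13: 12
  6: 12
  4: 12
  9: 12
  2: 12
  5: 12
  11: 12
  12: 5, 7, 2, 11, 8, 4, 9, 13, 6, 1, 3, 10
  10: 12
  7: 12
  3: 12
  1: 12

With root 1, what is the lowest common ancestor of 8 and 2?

12

8's ancestor chain is 8, 12, 1 and 2's is 2, 12, 1; they first meet at 12.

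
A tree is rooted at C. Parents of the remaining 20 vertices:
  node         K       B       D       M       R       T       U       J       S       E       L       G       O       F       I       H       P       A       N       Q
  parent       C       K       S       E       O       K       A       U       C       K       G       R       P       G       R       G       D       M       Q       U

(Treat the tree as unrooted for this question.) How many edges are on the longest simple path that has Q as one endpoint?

13

The node farthest from Q is H (F, L also at distance 13), via Q-U-A-M-E-K-C-S-D-P-O-R-G-H — 13 edges.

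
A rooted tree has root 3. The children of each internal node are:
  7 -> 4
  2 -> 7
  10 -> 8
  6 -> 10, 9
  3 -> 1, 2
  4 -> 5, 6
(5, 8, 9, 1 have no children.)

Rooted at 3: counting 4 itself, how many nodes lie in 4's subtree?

Descendants of 4 (including itself): 4, 5, 6, 9, 10, 8. That's 6.

6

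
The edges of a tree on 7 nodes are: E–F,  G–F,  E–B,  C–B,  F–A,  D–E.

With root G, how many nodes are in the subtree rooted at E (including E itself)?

Descendants of E (including itself): E, D, B, C. That's 4.

4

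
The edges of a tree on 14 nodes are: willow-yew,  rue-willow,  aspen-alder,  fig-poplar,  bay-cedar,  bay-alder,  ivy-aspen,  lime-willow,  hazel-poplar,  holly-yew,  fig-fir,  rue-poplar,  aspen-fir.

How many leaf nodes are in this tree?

5

Exactly 5 nodes have a single neighbour: cedar, hazel, holly, ivy, lime.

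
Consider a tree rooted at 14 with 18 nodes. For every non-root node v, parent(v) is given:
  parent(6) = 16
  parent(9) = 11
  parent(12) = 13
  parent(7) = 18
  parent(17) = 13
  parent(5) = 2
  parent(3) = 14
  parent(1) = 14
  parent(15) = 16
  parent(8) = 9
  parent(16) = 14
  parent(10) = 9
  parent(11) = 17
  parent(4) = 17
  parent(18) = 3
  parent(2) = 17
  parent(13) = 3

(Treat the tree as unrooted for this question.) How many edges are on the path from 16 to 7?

4

16 - 14 - 3 - 18 - 7: 4 edges.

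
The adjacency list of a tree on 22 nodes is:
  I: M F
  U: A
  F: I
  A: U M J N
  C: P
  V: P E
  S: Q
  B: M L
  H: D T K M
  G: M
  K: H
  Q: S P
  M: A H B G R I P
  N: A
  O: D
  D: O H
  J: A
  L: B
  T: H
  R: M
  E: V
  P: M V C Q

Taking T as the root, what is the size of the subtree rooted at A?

The subtree rooted at A contains: A, J, U, N — 4 nodes.

4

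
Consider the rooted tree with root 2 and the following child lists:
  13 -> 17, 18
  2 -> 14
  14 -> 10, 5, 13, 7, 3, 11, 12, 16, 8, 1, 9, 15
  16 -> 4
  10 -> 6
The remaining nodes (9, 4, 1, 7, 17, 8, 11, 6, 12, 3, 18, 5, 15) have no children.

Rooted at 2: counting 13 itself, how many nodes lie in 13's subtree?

The subtree rooted at 13 contains: 13, 17, 18 — 3 nodes.

3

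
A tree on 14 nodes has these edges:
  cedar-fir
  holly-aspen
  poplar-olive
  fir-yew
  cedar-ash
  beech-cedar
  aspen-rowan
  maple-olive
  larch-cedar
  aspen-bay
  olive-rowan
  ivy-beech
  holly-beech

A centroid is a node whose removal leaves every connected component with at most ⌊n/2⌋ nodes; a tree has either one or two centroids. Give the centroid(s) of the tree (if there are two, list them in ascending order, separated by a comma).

beech, holly

If holly is removed the pieces have sizes 7, 6, all ≤ ⌊14/2⌋ = 7.
Its neighbour beech also leaves a largest component of size 7, so both are centroids.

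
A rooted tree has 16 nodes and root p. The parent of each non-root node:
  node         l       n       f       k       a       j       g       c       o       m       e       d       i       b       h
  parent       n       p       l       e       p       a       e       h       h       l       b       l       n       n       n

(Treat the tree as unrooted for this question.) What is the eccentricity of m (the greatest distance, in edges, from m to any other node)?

A farthest node from m is k (g, j also at distance 5).
The path m–l–n–b–e–k has 5 edges.

5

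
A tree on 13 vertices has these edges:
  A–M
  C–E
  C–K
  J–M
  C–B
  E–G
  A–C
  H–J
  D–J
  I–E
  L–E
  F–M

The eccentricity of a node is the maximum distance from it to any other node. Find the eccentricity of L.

6

Distances from L peak at 6, attained at H (D also at distance 6).
L–E–C–A–M–J–H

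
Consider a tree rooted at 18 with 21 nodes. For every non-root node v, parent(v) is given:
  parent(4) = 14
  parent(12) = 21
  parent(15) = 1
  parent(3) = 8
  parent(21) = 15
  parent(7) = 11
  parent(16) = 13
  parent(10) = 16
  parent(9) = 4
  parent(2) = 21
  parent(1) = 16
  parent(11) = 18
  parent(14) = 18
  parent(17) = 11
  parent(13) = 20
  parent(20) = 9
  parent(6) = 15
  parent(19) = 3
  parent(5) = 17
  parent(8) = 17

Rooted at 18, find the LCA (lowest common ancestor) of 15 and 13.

13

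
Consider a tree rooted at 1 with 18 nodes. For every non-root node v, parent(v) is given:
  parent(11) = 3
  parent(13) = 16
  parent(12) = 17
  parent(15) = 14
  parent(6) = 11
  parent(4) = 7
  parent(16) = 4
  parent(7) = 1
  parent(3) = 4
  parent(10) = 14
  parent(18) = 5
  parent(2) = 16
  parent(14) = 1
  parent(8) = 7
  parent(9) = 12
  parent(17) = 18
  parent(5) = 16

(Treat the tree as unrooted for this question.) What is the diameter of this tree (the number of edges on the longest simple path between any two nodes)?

Starting from 10, a farthest node is 9 at distance 10.
One longest path: 10 - 14 - 1 - 7 - 4 - 16 - 5 - 18 - 17 - 12 - 9.
So the diameter is 10.

10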